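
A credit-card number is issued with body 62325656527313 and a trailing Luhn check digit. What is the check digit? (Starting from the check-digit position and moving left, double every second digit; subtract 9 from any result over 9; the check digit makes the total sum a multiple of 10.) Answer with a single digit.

Partial digits right→left: 3 1 3 7 2 5 6 5 6 5 2 3 2 6
Double every second digit counting from the check-digit position (so the 1st, 3rd, 5th, ... of the partial from the right).
  doubled (with −9 where >9): 6 6 4 3 3 4 4 → sum 30
  kept as-is: 1 7 5 5 5 3 6 → sum 32
Total = 30 + 32 = 62.
Check digit = (10 − (62 mod 10)) mod 10 = 8.

8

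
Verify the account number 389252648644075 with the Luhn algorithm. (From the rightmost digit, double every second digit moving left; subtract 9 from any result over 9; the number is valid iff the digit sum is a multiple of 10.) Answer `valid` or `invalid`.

From the right, keep odd positions and double even positions (subtract 9 from any doubled value over 9):
  doubled (positions 2,4,...): 5 8 3 8 4 4 7 → sum 39
  kept (positions 1,3,...): 5 0 4 8 6 5 9 3 → sum 40
Total = 79.
79 mod 10 = 9, so the number is invalid.

invalid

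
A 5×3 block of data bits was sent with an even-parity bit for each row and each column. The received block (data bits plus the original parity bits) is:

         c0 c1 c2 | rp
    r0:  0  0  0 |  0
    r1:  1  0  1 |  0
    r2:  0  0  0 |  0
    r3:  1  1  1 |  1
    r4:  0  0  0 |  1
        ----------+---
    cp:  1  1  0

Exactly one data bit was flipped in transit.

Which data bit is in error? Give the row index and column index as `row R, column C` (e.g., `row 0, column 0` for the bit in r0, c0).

row 4, column 0

Recompute each row's even parity and compare to rp:
  r0: data parity 0, sent rp 0 → ok
  r1: data parity 0, sent rp 0 → ok
  r2: data parity 0, sent rp 0 → ok
  r3: data parity 1, sent rp 1 → ok
  r4: data parity 0, sent rp 1 → mismatch
Recompute each column's even parity and compare to cp:
  c0: data parity 0, sent cp 1 → mismatch
  c1: data parity 1, sent cp 1 → ok
  c2: data parity 0, sent cp 0 → ok
Exactly one row (r4) and one column (c0) fail → the flipped bit is at their intersection.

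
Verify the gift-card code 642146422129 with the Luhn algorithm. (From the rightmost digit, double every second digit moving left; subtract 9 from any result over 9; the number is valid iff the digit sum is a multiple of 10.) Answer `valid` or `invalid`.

From the right, keep odd positions and double even positions (subtract 9 from any doubled value over 9):
  doubled (positions 2,4,...): 4 4 8 8 4 3 → sum 31
  kept (positions 1,3,...): 9 1 2 6 1 4 → sum 23
Total = 54.
54 mod 10 = 4, so the number is invalid.

invalid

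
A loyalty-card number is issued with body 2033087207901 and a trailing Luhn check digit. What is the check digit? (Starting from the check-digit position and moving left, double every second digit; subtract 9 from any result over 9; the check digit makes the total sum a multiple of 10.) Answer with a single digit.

Partial digits right→left: 1 0 9 7 0 2 7 8 0 3 3 0 2
Double every second digit counting from the check-digit position (so the 1st, 3rd, 5th, ... of the partial from the right).
  doubled (with −9 where >9): 2 9 0 5 0 6 4 → sum 26
  kept as-is: 0 7 2 8 3 0 → sum 20
Total = 26 + 20 = 46.
Check digit = (10 − (46 mod 10)) mod 10 = 4.

4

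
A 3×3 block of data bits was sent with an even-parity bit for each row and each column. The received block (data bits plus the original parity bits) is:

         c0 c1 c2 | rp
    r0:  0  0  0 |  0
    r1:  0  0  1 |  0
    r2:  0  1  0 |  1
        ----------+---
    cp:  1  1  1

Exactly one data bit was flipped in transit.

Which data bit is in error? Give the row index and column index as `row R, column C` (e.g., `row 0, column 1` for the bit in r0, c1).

row 1, column 0

Recompute each row's even parity and compare to rp:
  r0: data parity 0, sent rp 0 → ok
  r1: data parity 1, sent rp 0 → mismatch
  r2: data parity 1, sent rp 1 → ok
Recompute each column's even parity and compare to cp:
  c0: data parity 0, sent cp 1 → mismatch
  c1: data parity 1, sent cp 1 → ok
  c2: data parity 1, sent cp 1 → ok
Exactly one row (r1) and one column (c0) fail → the flipped bit is at their intersection.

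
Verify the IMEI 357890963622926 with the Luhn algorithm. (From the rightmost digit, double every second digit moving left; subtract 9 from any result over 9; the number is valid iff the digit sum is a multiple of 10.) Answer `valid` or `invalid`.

From the right, keep odd positions and double even positions (subtract 9 from any doubled value over 9):
  doubled (positions 2,4,...): 4 4 3 3 0 7 1 → sum 22
  kept (positions 1,3,...): 6 9 2 3 9 9 7 3 → sum 48
Total = 70.
70 mod 10 = 0, so the number is valid.

valid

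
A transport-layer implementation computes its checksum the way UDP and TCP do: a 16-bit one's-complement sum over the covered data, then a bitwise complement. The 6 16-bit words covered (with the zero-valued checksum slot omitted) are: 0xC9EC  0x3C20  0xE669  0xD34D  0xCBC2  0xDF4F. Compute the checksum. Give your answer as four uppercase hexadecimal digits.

9528

One's-complement addition (fold any carry out of bit 15 back into bit 0):
  0xC9EC + 0x3C20 = 0x1060C → wrap carry → 0x060D
  0x060D + 0xE669 = 0x0EC76
  0xEC76 + 0xD34D = 0x1BFC3 → wrap carry → 0xBFC4
  0xBFC4 + 0xCBC2 = 0x18B86 → wrap carry → 0x8B87
  0x8B87 + 0xDF4F = 0x16AD6 → wrap carry → 0x6AD7
One's-complement sum = 0x6AD7.
Checksum = ~0x6AD7 & 0xFFFF = 0x9528.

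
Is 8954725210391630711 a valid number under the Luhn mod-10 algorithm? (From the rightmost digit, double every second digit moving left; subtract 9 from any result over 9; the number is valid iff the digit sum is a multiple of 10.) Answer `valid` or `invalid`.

From the right, keep odd positions and double even positions (subtract 9 from any doubled value over 9):
  doubled (positions 2,4,...): 2 0 3 9 0 4 4 8 9 → sum 39
  kept (positions 1,3,...): 1 7 3 1 3 1 5 7 5 8 → sum 41
Total = 80.
80 mod 10 = 0, so the number is valid.

valid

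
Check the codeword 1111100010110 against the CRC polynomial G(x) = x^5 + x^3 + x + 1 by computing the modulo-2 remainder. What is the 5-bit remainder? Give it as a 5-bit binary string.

00000

Modulo-2 division of 1111100010110 by 101011:
  pos 0: 111110 XOR 101011 = 010101
  pos 1: 101010 XOR 101011 = 000001
  pos 6: 101011 XOR 101011 = 000000
Remainder = 00000 (zero — the frame passes the CRC check).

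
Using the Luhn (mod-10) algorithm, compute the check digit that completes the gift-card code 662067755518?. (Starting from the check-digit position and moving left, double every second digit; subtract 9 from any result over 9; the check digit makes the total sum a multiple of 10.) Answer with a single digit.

6

Partial digits right→left: 8 1 5 5 5 7 7 6 0 2 6 6
Double every second digit counting from the check-digit position (so the 1st, 3rd, 5th, ... of the partial from the right).
  doubled (with −9 where >9): 7 1 1 5 0 3 → sum 17
  kept as-is: 1 5 7 6 2 6 → sum 27
Total = 17 + 27 = 44.
Check digit = (10 − (44 mod 10)) mod 10 = 6.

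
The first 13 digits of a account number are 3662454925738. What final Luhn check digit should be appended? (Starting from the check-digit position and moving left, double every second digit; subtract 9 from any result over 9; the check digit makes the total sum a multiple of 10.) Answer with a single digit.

9

Partial digits right→left: 8 3 7 5 2 9 4 5 4 2 6 6 3
Double every second digit counting from the check-digit position (so the 1st, 3rd, 5th, ... of the partial from the right).
  doubled (with −9 where >9): 7 5 4 8 8 3 6 → sum 41
  kept as-is: 3 5 9 5 2 6 → sum 30
Total = 41 + 30 = 71.
Check digit = (10 − (71 mod 10)) mod 10 = 9.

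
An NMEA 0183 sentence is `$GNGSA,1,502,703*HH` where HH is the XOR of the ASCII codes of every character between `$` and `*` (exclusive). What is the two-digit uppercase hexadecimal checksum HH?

XOR the ASCII codes of the payload characters:
  'G' = 0x47 → acc = 0x47
  'N' = 0x4E → acc = 0x09
  'G' = 0x47 → acc = 0x4E
  'S' = 0x53 → acc = 0x1D
  'A' = 0x41 → acc = 0x5C
  ',' = 0x2C → acc = 0x70
  '1' = 0x31 → acc = 0x41
  ',' = 0x2C → acc = 0x6D
  '5' = 0x35 → acc = 0x58
  '0' = 0x30 → acc = 0x68
  '2' = 0x32 → acc = 0x5A
  ',' = 0x2C → acc = 0x76
  '7' = 0x37 → acc = 0x41
  '0' = 0x30 → acc = 0x71
  '3' = 0x33 → acc = 0x42
Checksum = 0x42.

42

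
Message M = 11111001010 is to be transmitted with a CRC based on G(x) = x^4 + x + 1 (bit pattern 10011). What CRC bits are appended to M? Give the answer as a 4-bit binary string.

Append 4 zeros: 111110010100000. Divide by 10011 (XOR where the leading bit is 1):
  pos 0: 11111 XOR 10011 = 01100
  pos 1: 11000 XOR 10011 = 01011
  pos 2: 10110 XOR 10011 = 00101
  pos 4: 10110 XOR 10011 = 00101
  pos 6: 10110 XOR 10011 = 00101
  pos 8: 10100 XOR 10011 = 00111
  pos 10: 11100 XOR 10011 = 01111
Remainder (last 4 bits) = 1111. This is the CRC / FCS.

1111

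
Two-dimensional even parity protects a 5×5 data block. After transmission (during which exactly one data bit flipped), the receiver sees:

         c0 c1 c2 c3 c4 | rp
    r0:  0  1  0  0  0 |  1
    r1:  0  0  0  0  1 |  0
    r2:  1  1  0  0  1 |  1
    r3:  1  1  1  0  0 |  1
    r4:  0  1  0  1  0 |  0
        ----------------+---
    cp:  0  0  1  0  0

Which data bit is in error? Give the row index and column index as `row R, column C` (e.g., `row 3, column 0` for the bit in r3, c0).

Recompute each row's even parity and compare to rp:
  r0: data parity 1, sent rp 1 → ok
  r1: data parity 1, sent rp 0 → mismatch
  r2: data parity 1, sent rp 1 → ok
  r3: data parity 1, sent rp 1 → ok
  r4: data parity 0, sent rp 0 → ok
Recompute each column's even parity and compare to cp:
  c0: data parity 0, sent cp 0 → ok
  c1: data parity 0, sent cp 0 → ok
  c2: data parity 1, sent cp 1 → ok
  c3: data parity 1, sent cp 0 → mismatch
  c4: data parity 0, sent cp 0 → ok
Exactly one row (r1) and one column (c3) fail → the flipped bit is at their intersection.

row 1, column 3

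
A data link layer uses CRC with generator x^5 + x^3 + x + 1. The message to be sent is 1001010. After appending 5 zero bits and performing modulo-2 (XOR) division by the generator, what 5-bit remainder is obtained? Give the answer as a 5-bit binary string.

10101

Append 5 zeros: 100101000000. Divide by 101011 (XOR where the leading bit is 1):
  pos 0: 100101 XOR 101011 = 001110
  pos 2: 111000 XOR 101011 = 010011
  pos 3: 100110 XOR 101011 = 001101
  pos 5: 110100 XOR 101011 = 011111
  pos 6: 111110 XOR 101011 = 010101
Remainder (last 5 bits) = 10101. This is the CRC / FCS.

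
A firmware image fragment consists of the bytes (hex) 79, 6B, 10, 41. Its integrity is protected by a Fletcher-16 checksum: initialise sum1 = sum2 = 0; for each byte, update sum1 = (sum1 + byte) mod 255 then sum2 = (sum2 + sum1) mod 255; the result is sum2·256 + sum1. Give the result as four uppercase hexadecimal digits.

Running sums (mod 255):
  after byte 0 (79): sum1=121, sum2=121
  after byte 1 (6B): sum1=228, sum2=94
  after byte 2 (10): sum1=244, sum2=83
  after byte 3 (41): sum1=54, sum2=137
Checksum = sum2·256 + sum1 = 137·256 + 54 = 35126 = 0x8936.

8936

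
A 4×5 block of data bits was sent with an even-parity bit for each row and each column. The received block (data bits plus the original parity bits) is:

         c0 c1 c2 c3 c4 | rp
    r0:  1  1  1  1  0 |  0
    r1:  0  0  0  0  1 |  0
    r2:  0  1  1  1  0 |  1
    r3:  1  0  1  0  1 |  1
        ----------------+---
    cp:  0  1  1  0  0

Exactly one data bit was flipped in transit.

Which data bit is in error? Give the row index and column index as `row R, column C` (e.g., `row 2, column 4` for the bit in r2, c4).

Recompute each row's even parity and compare to rp:
  r0: data parity 0, sent rp 0 → ok
  r1: data parity 1, sent rp 0 → mismatch
  r2: data parity 1, sent rp 1 → ok
  r3: data parity 1, sent rp 1 → ok
Recompute each column's even parity and compare to cp:
  c0: data parity 0, sent cp 0 → ok
  c1: data parity 0, sent cp 1 → mismatch
  c2: data parity 1, sent cp 1 → ok
  c3: data parity 0, sent cp 0 → ok
  c4: data parity 0, sent cp 0 → ok
Exactly one row (r1) and one column (c1) fail → the flipped bit is at their intersection.

row 1, column 1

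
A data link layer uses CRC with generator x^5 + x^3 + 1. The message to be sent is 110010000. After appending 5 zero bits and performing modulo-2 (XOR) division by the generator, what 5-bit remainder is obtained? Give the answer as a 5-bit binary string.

10110

Append 5 zeros: 11001000000000. Divide by 101001 (XOR where the leading bit is 1):
  pos 0: 110010 XOR 101001 = 011011
  pos 1: 110110 XOR 101001 = 011111
  pos 2: 111110 XOR 101001 = 010111
  pos 3: 101110 XOR 101001 = 000111
  pos 6: 111000 XOR 101001 = 010001
  pos 7: 100010 XOR 101001 = 001011
Remainder (last 5 bits) = 10110. This is the CRC / FCS.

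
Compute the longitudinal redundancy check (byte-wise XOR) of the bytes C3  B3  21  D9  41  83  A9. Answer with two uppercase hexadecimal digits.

XOR the bytes together:
  start with 0xC3
  0xC3 ⊕ 0xB3 = 0x70
  0x70 ⊕ 0x21 = 0x51
  0x51 ⊕ 0xD9 = 0x88
  0x88 ⊕ 0x41 = 0xC9
  0xC9 ⊕ 0x83 = 0x4A
  0x4A ⊕ 0xA9 = 0xE3

E3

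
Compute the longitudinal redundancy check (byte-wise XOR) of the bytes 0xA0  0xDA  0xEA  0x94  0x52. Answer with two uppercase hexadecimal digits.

56

XOR the bytes together:
  start with 0xA0
  0xA0 ⊕ 0xDA = 0x7A
  0x7A ⊕ 0xEA = 0x90
  0x90 ⊕ 0x94 = 0x04
  0x04 ⊕ 0x52 = 0x56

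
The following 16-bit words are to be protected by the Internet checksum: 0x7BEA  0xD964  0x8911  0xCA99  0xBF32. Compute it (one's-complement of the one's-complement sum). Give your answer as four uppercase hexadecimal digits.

One's-complement addition (fold any carry out of bit 15 back into bit 0):
  0x7BEA + 0xD964 = 0x1554E → wrap carry → 0x554F
  0x554F + 0x8911 = 0x0DE60
  0xDE60 + 0xCA99 = 0x1A8F9 → wrap carry → 0xA8FA
  0xA8FA + 0xBF32 = 0x1682C → wrap carry → 0x682D
One's-complement sum = 0x682D.
Checksum = ~0x682D & 0xFFFF = 0x97D2.

97D2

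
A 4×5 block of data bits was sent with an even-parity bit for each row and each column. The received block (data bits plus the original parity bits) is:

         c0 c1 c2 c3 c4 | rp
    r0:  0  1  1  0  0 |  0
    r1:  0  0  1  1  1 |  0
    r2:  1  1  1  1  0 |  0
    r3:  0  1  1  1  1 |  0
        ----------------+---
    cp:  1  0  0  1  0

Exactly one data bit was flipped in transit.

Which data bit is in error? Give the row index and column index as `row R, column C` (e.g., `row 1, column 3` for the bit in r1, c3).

row 1, column 1

Recompute each row's even parity and compare to rp:
  r0: data parity 0, sent rp 0 → ok
  r1: data parity 1, sent rp 0 → mismatch
  r2: data parity 0, sent rp 0 → ok
  r3: data parity 0, sent rp 0 → ok
Recompute each column's even parity and compare to cp:
  c0: data parity 1, sent cp 1 → ok
  c1: data parity 1, sent cp 0 → mismatch
  c2: data parity 0, sent cp 0 → ok
  c3: data parity 1, sent cp 1 → ok
  c4: data parity 0, sent cp 0 → ok
Exactly one row (r1) and one column (c1) fail → the flipped bit is at their intersection.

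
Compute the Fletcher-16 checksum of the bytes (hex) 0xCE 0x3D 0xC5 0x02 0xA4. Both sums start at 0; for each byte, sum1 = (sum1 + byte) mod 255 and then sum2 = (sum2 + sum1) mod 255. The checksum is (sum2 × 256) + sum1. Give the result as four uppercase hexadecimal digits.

F878

Running sums (mod 255):
  after byte 0 (0xCE): sum1=206, sum2=206
  after byte 1 (0x3D): sum1=12, sum2=218
  after byte 2 (0xC5): sum1=209, sum2=172
  after byte 3 (0x02): sum1=211, sum2=128
  after byte 4 (0xA4): sum1=120, sum2=248
Checksum = sum2·256 + sum1 = 248·256 + 120 = 63608 = 0xF878.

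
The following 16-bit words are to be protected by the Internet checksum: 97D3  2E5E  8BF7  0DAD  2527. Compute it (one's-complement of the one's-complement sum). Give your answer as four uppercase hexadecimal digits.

7B02

One's-complement addition (fold any carry out of bit 15 back into bit 0):
  0x97D3 + 0x2E5E = 0x0C631
  0xC631 + 0x8BF7 = 0x15228 → wrap carry → 0x5229
  0x5229 + 0x0DAD = 0x05FD6
  0x5FD6 + 0x2527 = 0x084FD
One's-complement sum = 0x84FD.
Checksum = ~0x84FD & 0xFFFF = 0x7B02.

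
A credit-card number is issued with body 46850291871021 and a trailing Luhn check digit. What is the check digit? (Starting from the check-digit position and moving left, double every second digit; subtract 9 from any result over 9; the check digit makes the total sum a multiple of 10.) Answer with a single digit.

Partial digits right→left: 1 2 0 1 7 8 1 9 2 0 5 8 6 4
Double every second digit counting from the check-digit position (so the 1st, 3rd, 5th, ... of the partial from the right).
  doubled (with −9 where >9): 2 0 5 2 4 1 3 → sum 17
  kept as-is: 2 1 8 9 0 8 4 → sum 32
Total = 17 + 32 = 49.
Check digit = (10 − (49 mod 10)) mod 10 = 1.

1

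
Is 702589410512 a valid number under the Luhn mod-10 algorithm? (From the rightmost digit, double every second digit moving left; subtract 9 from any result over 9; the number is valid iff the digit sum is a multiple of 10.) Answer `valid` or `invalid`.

From the right, keep odd positions and double even positions (subtract 9 from any doubled value over 9):
  doubled (positions 2,4,...): 2 0 8 7 4 5 → sum 26
  kept (positions 1,3,...): 2 5 1 9 5 0 → sum 22
Total = 48.
48 mod 10 = 8, so the number is invalid.

invalid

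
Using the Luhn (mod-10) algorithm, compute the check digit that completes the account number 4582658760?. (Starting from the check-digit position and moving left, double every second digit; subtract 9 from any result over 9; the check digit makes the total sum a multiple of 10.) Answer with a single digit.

Partial digits right→left: 0 6 7 8 5 6 2 8 5 4
Double every second digit counting from the check-digit position (so the 1st, 3rd, 5th, ... of the partial from the right).
  doubled (with −9 where >9): 0 5 1 4 1 → sum 11
  kept as-is: 6 8 6 8 4 → sum 32
Total = 11 + 32 = 43.
Check digit = (10 − (43 mod 10)) mod 10 = 7.

7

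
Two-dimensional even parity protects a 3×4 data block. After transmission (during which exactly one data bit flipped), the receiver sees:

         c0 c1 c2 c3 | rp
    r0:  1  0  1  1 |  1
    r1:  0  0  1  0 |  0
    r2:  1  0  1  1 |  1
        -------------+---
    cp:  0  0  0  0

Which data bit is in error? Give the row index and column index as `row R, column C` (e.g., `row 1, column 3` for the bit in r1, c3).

row 1, column 2

Recompute each row's even parity and compare to rp:
  r0: data parity 1, sent rp 1 → ok
  r1: data parity 1, sent rp 0 → mismatch
  r2: data parity 1, sent rp 1 → ok
Recompute each column's even parity and compare to cp:
  c0: data parity 0, sent cp 0 → ok
  c1: data parity 0, sent cp 0 → ok
  c2: data parity 1, sent cp 0 → mismatch
  c3: data parity 0, sent cp 0 → ok
Exactly one row (r1) and one column (c2) fail → the flipped bit is at their intersection.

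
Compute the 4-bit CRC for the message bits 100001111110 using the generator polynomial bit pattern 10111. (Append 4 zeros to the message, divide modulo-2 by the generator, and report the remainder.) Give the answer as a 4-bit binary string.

1000

Append 4 zeros: 1000011111100000. Divide by 10111 (XOR where the leading bit is 1):
  pos 0: 10000 XOR 10111 = 00111
  pos 2: 11111 XOR 10111 = 01000
  pos 3: 10001 XOR 10111 = 00110
  pos 5: 11011 XOR 10111 = 01100
  pos 6: 11001 XOR 10111 = 01110
  pos 7: 11100 XOR 10111 = 01011
  pos 8: 10110 XOR 10111 = 00001
Remainder (last 4 bits) = 1000. This is the CRC / FCS.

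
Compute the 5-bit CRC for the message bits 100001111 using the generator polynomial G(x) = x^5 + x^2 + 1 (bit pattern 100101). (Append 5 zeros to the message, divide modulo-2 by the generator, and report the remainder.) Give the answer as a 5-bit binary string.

01010

Append 5 zeros: 10000111100000. Divide by 100101 (XOR where the leading bit is 1):
  pos 0: 100001 XOR 100101 = 000100
  pos 3: 100111 XOR 100101 = 000010
  pos 7: 100000 XOR 100101 = 000101
Remainder (last 5 bits) = 01010. This is the CRC / FCS.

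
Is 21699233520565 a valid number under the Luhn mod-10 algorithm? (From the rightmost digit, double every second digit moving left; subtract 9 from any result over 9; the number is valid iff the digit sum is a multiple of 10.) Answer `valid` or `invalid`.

invalid

From the right, keep odd positions and double even positions (subtract 9 from any doubled value over 9):
  doubled (positions 2,4,...): 3 0 1 6 9 3 4 → sum 26
  kept (positions 1,3,...): 5 5 2 3 2 9 1 → sum 27
Total = 53.
53 mod 10 = 3, so the number is invalid.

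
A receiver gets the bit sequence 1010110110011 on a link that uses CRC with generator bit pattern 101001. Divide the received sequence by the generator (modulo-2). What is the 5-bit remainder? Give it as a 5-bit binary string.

00000

Modulo-2 division of 1010110110011 by 101001:
  pos 0: 101011 XOR 101001 = 000010
  pos 4: 100110 XOR 101001 = 001111
  pos 6: 111101 XOR 101001 = 010100
  pos 7: 101001 XOR 101001 = 000000
Remainder = 00000 (zero — the frame passes the CRC check).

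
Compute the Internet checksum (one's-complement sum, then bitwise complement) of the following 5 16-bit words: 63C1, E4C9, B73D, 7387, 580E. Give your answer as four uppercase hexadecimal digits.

34A1

One's-complement addition (fold any carry out of bit 15 back into bit 0):
  0x63C1 + 0xE4C9 = 0x1488A → wrap carry → 0x488B
  0x488B + 0xB73D = 0x0FFC8
  0xFFC8 + 0x7387 = 0x1734F → wrap carry → 0x7350
  0x7350 + 0x580E = 0x0CB5E
One's-complement sum = 0xCB5E.
Checksum = ~0xCB5E & 0xFFFF = 0x34A1.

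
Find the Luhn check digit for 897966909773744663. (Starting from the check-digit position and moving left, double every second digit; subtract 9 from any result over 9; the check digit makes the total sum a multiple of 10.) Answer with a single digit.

8

Partial digits right→left: 3 6 6 4 4 7 3 7 7 9 0 9 6 6 9 7 9 8
Double every second digit counting from the check-digit position (so the 1st, 3rd, 5th, ... of the partial from the right).
  doubled (with −9 where >9): 6 3 8 6 5 0 3 9 9 → sum 49
  kept as-is: 6 4 7 7 9 9 6 7 8 → sum 63
Total = 49 + 63 = 112.
Check digit = (10 − (112 mod 10)) mod 10 = 8.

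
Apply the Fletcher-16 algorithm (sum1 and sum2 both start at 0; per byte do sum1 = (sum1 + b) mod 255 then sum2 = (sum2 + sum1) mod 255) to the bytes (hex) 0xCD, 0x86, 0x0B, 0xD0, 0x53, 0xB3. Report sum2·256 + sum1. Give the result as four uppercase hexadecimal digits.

6C37

Running sums (mod 255):
  after byte 0 (0xCD): sum1=205, sum2=205
  after byte 1 (0x86): sum1=84, sum2=34
  after byte 2 (0x0B): sum1=95, sum2=129
  after byte 3 (0xD0): sum1=48, sum2=177
  after byte 4 (0x53): sum1=131, sum2=53
  after byte 5 (0xB3): sum1=55, sum2=108
Checksum = sum2·256 + sum1 = 108·256 + 55 = 27703 = 0x6C37.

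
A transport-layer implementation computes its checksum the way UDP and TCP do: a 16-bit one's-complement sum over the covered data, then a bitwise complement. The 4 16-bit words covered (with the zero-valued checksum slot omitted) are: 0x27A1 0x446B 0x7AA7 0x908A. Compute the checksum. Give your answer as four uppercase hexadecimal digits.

88C1

One's-complement addition (fold any carry out of bit 15 back into bit 0):
  0x27A1 + 0x446B = 0x06C0C
  0x6C0C + 0x7AA7 = 0x0E6B3
  0xE6B3 + 0x908A = 0x1773D → wrap carry → 0x773E
One's-complement sum = 0x773E.
Checksum = ~0x773E & 0xFFFF = 0x88C1.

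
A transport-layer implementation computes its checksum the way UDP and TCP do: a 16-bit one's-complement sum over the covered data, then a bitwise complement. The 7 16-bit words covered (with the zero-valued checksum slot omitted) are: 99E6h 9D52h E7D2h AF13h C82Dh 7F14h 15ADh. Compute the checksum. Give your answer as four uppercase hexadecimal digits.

D4F0

One's-complement addition (fold any carry out of bit 15 back into bit 0):
  0x99E6 + 0x9D52 = 0x13738 → wrap carry → 0x3739
  0x3739 + 0xE7D2 = 0x11F0B → wrap carry → 0x1F0C
  0x1F0C + 0xAF13 = 0x0CE1F
  0xCE1F + 0xC82D = 0x1964C → wrap carry → 0x964D
  0x964D + 0x7F14 = 0x11561 → wrap carry → 0x1562
  0x1562 + 0x15AD = 0x02B0F
One's-complement sum = 0x2B0F.
Checksum = ~0x2B0F & 0xFFFF = 0xD4F0.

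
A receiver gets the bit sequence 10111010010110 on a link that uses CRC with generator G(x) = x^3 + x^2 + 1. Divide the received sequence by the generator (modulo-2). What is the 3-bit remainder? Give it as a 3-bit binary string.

Modulo-2 division of 10111010010110 by 1101:
  pos 0: 1011 XOR 1101 = 0110
  pos 1: 1101 XOR 1101 = 0000
  pos 6: 1001 XOR 1101 = 0100
  pos 7: 1000 XOR 1101 = 0101
  pos 8: 1011 XOR 1101 = 0110
  pos 9: 1101 XOR 1101 = 0000
Remainder = 000 (zero — the frame passes the CRC check).

000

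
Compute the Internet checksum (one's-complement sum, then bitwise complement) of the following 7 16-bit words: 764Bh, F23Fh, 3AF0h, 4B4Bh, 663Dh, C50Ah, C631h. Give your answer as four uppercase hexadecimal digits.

1FBF

One's-complement addition (fold any carry out of bit 15 back into bit 0):
  0x764B + 0xF23F = 0x1688A → wrap carry → 0x688B
  0x688B + 0x3AF0 = 0x0A37B
  0xA37B + 0x4B4B = 0x0EEC6
  0xEEC6 + 0x663D = 0x15503 → wrap carry → 0x5504
  0x5504 + 0xC50A = 0x11A0E → wrap carry → 0x1A0F
  0x1A0F + 0xC631 = 0x0E040
One's-complement sum = 0xE040.
Checksum = ~0xE040 & 0xFFFF = 0x1FBF.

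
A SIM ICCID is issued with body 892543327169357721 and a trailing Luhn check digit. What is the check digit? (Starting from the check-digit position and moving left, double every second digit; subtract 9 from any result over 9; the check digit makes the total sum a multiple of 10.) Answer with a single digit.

Partial digits right→left: 1 2 7 7 5 3 9 6 1 7 2 3 3 4 5 2 9 8
Double every second digit counting from the check-digit position (so the 1st, 3rd, 5th, ... of the partial from the right).
  doubled (with −9 where >9): 2 5 1 9 2 4 6 1 9 → sum 39
  kept as-is: 2 7 3 6 7 3 4 2 8 → sum 42
Total = 39 + 42 = 81.
Check digit = (10 − (81 mod 10)) mod 10 = 9.

9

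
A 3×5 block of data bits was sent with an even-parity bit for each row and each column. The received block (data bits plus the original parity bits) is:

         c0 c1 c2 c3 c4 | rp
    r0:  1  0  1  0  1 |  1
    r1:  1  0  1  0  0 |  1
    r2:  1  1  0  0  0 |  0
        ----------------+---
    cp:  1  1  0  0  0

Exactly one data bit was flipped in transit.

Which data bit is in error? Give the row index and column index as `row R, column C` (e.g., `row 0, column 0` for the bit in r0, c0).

Recompute each row's even parity and compare to rp:
  r0: data parity 1, sent rp 1 → ok
  r1: data parity 0, sent rp 1 → mismatch
  r2: data parity 0, sent rp 0 → ok
Recompute each column's even parity and compare to cp:
  c0: data parity 1, sent cp 1 → ok
  c1: data parity 1, sent cp 1 → ok
  c2: data parity 0, sent cp 0 → ok
  c3: data parity 0, sent cp 0 → ok
  c4: data parity 1, sent cp 0 → mismatch
Exactly one row (r1) and one column (c4) fail → the flipped bit is at their intersection.

row 1, column 4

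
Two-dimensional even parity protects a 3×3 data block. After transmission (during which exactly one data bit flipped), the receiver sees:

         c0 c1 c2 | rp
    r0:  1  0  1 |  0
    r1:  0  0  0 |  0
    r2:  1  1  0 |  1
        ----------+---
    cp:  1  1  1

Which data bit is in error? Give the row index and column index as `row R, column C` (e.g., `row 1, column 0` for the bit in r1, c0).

row 2, column 0

Recompute each row's even parity and compare to rp:
  r0: data parity 0, sent rp 0 → ok
  r1: data parity 0, sent rp 0 → ok
  r2: data parity 0, sent rp 1 → mismatch
Recompute each column's even parity and compare to cp:
  c0: data parity 0, sent cp 1 → mismatch
  c1: data parity 1, sent cp 1 → ok
  c2: data parity 1, sent cp 1 → ok
Exactly one row (r2) and one column (c0) fail → the flipped bit is at their intersection.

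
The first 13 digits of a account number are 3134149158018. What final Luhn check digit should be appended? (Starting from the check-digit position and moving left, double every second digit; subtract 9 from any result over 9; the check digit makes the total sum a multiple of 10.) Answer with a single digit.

0

Partial digits right→left: 8 1 0 8 5 1 9 4 1 4 3 1 3
Double every second digit counting from the check-digit position (so the 1st, 3rd, 5th, ... of the partial from the right).
  doubled (with −9 where >9): 7 0 1 9 2 6 6 → sum 31
  kept as-is: 1 8 1 4 4 1 → sum 19
Total = 31 + 19 = 50.
Check digit = (10 − (50 mod 10)) mod 10 = 0.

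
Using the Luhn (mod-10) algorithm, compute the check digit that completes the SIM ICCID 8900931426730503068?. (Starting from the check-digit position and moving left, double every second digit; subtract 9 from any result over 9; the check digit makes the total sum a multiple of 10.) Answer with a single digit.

Partial digits right→left: 8 6 0 3 0 5 0 3 7 6 2 4 1 3 9 0 0 9 8
Double every second digit counting from the check-digit position (so the 1st, 3rd, 5th, ... of the partial from the right).
  doubled (with −9 where >9): 7 0 0 0 5 4 2 9 0 7 → sum 34
  kept as-is: 6 3 5 3 6 4 3 0 9 → sum 39
Total = 34 + 39 = 73.
Check digit = (10 − (73 mod 10)) mod 10 = 7.

7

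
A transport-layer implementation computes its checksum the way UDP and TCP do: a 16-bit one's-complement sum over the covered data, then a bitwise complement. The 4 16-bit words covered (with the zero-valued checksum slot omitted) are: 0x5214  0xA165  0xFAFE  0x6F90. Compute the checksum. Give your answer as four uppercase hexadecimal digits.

A1F6

One's-complement addition (fold any carry out of bit 15 back into bit 0):
  0x5214 + 0xA165 = 0x0F379
  0xF379 + 0xFAFE = 0x1EE77 → wrap carry → 0xEE78
  0xEE78 + 0x6F90 = 0x15E08 → wrap carry → 0x5E09
One's-complement sum = 0x5E09.
Checksum = ~0x5E09 & 0xFFFF = 0xA1F6.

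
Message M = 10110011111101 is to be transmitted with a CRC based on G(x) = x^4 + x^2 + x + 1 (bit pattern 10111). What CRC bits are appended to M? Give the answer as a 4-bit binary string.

1111

Append 4 zeros: 101100111111010000. Divide by 10111 (XOR where the leading bit is 1):
  pos 0: 10110 XOR 10111 = 00001
  pos 4: 10111 XOR 10111 = 00000
  pos 9: 11101 XOR 10111 = 01010
  pos 10: 10100 XOR 10111 = 00011
  pos 13: 11000 XOR 10111 = 01111
Remainder (last 4 bits) = 1111. This is the CRC / FCS.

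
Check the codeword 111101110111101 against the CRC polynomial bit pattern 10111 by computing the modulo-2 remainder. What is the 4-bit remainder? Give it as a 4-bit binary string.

Modulo-2 division of 111101110111101 by 10111:
  pos 0: 11110 XOR 10111 = 01001
  pos 1: 10011 XOR 10111 = 00100
  pos 3: 10011 XOR 10111 = 00100
  pos 5: 10001 XOR 10111 = 00110
  pos 7: 11011 XOR 10111 = 01100
  pos 8: 11001 XOR 10111 = 01110
  pos 9: 11100 XOR 10111 = 01011
  pos 10: 10111 XOR 10111 = 00000
Remainder = 0000 (zero — the frame passes the CRC check).

0000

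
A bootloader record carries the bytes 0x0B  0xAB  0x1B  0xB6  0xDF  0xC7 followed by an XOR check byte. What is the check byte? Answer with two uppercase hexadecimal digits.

15

XOR the bytes together:
  start with 0x0B
  0x0B ⊕ 0xAB = 0xA0
  0xA0 ⊕ 0x1B = 0xBB
  0xBB ⊕ 0xB6 = 0x0D
  0x0D ⊕ 0xDF = 0xD2
  0xD2 ⊕ 0xC7 = 0x15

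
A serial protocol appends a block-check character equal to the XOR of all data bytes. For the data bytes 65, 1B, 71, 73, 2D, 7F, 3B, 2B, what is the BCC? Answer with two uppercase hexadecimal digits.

XOR the bytes together:
  start with 0x65
  0x65 ⊕ 0x1B = 0x7E
  0x7E ⊕ 0x71 = 0x0F
  0x0F ⊕ 0x73 = 0x7C
  0x7C ⊕ 0x2D = 0x51
  0x51 ⊕ 0x7F = 0x2E
  0x2E ⊕ 0x3B = 0x15
  0x15 ⊕ 0x2B = 0x3E

3E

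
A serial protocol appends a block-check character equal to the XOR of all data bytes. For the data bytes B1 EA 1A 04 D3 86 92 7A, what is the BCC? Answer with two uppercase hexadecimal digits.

F8

XOR the bytes together:
  start with 0xB1
  0xB1 ⊕ 0xEA = 0x5B
  0x5B ⊕ 0x1A = 0x41
  0x41 ⊕ 0x04 = 0x45
  0x45 ⊕ 0xD3 = 0x96
  0x96 ⊕ 0x86 = 0x10
  0x10 ⊕ 0x92 = 0x82
  0x82 ⊕ 0x7A = 0xF8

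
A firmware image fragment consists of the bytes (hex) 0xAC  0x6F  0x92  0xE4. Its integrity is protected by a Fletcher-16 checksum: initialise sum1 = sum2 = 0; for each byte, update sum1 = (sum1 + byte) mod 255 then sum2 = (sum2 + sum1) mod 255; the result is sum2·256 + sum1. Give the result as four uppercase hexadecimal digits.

0B93

Running sums (mod 255):
  after byte 0 (0xAC): sum1=172, sum2=172
  after byte 1 (0x6F): sum1=28, sum2=200
  after byte 2 (0x92): sum1=174, sum2=119
  after byte 3 (0xE4): sum1=147, sum2=11
Checksum = sum2·256 + sum1 = 11·256 + 147 = 2963 = 0x0B93.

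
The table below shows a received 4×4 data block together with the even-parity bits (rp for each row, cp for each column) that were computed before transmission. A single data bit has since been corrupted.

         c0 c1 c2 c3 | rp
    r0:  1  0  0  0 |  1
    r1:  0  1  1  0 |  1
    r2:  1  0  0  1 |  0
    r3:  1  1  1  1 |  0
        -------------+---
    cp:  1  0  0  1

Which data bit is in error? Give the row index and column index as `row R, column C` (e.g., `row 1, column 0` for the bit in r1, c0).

row 1, column 3

Recompute each row's even parity and compare to rp:
  r0: data parity 1, sent rp 1 → ok
  r1: data parity 0, sent rp 1 → mismatch
  r2: data parity 0, sent rp 0 → ok
  r3: data parity 0, sent rp 0 → ok
Recompute each column's even parity and compare to cp:
  c0: data parity 1, sent cp 1 → ok
  c1: data parity 0, sent cp 0 → ok
  c2: data parity 0, sent cp 0 → ok
  c3: data parity 0, sent cp 1 → mismatch
Exactly one row (r1) and one column (c3) fail → the flipped bit is at their intersection.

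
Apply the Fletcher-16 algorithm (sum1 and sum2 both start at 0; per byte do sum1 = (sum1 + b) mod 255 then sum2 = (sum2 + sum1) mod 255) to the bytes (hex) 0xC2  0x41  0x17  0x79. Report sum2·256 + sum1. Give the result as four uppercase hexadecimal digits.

Running sums (mod 255):
  after byte 0 (0xC2): sum1=194, sum2=194
  after byte 1 (0x41): sum1=4, sum2=198
  after byte 2 (0x17): sum1=27, sum2=225
  after byte 3 (0x79): sum1=148, sum2=118
Checksum = sum2·256 + sum1 = 118·256 + 148 = 30356 = 0x7694.

7694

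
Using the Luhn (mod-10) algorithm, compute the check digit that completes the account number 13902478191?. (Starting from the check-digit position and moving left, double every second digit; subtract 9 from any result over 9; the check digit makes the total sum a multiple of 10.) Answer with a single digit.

Partial digits right→left: 1 9 1 8 7 4 2 0 9 3 1
Double every second digit counting from the check-digit position (so the 1st, 3rd, 5th, ... of the partial from the right).
  doubled (with −9 where >9): 2 2 5 4 9 2 → sum 24
  kept as-is: 9 8 4 0 3 → sum 24
Total = 24 + 24 = 48.
Check digit = (10 − (48 mod 10)) mod 10 = 2.

2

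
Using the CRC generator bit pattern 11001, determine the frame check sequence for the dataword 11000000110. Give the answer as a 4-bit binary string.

Append 4 zeros: 110000001100000. Divide by 11001 (XOR where the leading bit is 1):
  pos 0: 11000 XOR 11001 = 00001
  pos 4: 10001 XOR 11001 = 01000
  pos 5: 10001 XOR 11001 = 01000
  pos 6: 10000 XOR 11001 = 01001
  pos 7: 10010 XOR 11001 = 01011
  pos 8: 10110 XOR 11001 = 01111
  pos 9: 11110 XOR 11001 = 00111
Remainder (last 4 bits) = 1110. This is the CRC / FCS.

1110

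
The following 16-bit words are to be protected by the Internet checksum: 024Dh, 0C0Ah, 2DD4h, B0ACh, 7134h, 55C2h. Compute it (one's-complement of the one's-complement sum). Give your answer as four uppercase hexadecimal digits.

One's-complement addition (fold any carry out of bit 15 back into bit 0):
  0x024D + 0x0C0A = 0x00E57
  0x0E57 + 0x2DD4 = 0x03C2B
  0x3C2B + 0xB0AC = 0x0ECD7
  0xECD7 + 0x7134 = 0x15E0B → wrap carry → 0x5E0C
  0x5E0C + 0x55C2 = 0x0B3CE
One's-complement sum = 0xB3CE.
Checksum = ~0xB3CE & 0xFFFF = 0x4C31.

4C31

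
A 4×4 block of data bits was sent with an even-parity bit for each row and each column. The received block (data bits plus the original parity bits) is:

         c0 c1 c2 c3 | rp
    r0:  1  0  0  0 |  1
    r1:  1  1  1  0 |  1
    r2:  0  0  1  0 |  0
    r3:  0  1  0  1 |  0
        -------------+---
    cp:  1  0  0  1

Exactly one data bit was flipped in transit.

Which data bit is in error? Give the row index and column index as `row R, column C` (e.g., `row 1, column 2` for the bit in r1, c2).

Recompute each row's even parity and compare to rp:
  r0: data parity 1, sent rp 1 → ok
  r1: data parity 1, sent rp 1 → ok
  r2: data parity 1, sent rp 0 → mismatch
  r3: data parity 0, sent rp 0 → ok
Recompute each column's even parity and compare to cp:
  c0: data parity 0, sent cp 1 → mismatch
  c1: data parity 0, sent cp 0 → ok
  c2: data parity 0, sent cp 0 → ok
  c3: data parity 1, sent cp 1 → ok
Exactly one row (r2) and one column (c0) fail → the flipped bit is at their intersection.

row 2, column 0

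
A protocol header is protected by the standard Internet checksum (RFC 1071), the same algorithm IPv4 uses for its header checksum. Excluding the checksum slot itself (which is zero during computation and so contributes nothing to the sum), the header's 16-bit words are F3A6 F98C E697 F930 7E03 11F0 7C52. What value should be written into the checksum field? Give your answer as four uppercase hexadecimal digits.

One's-complement addition (fold any carry out of bit 15 back into bit 0):
  0xF3A6 + 0xF98C = 0x1ED32 → wrap carry → 0xED33
  0xED33 + 0xE697 = 0x1D3CA → wrap carry → 0xD3CB
  0xD3CB + 0xF930 = 0x1CCFB → wrap carry → 0xCCFC
  0xCCFC + 0x7E03 = 0x14AFF → wrap carry → 0x4B00
  0x4B00 + 0x11F0 = 0x05CF0
  0x5CF0 + 0x7C52 = 0x0D942
One's-complement sum = 0xD942.
Checksum = ~0xD942 & 0xFFFF = 0x26BD.

26BD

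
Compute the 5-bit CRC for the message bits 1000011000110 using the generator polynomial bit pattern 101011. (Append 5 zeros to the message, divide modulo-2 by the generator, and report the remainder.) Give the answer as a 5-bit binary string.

Append 5 zeros: 100001100011000000. Divide by 101011 (XOR where the leading bit is 1):
  pos 0: 100001 XOR 101011 = 001010
  pos 2: 101010 XOR 101011 = 000001
  pos 7: 100110 XOR 101011 = 001101
  pos 9: 110100 XOR 101011 = 011111
  pos 10: 111110 XOR 101011 = 010101
  pos 11: 101010 XOR 101011 = 000001
Remainder (last 5 bits) = 00010. This is the CRC / FCS.

00010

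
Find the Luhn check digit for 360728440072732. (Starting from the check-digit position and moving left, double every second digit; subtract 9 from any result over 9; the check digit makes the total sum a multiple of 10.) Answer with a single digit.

8

Partial digits right→left: 2 3 7 2 7 0 0 4 4 8 2 7 0 6 3
Double every second digit counting from the check-digit position (so the 1st, 3rd, 5th, ... of the partial from the right).
  doubled (with −9 where >9): 4 5 5 0 8 4 0 6 → sum 32
  kept as-is: 3 2 0 4 8 7 6 → sum 30
Total = 32 + 30 = 62.
Check digit = (10 − (62 mod 10)) mod 10 = 8.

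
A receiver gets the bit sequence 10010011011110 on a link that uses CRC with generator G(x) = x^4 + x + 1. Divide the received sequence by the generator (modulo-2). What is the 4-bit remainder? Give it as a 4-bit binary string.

0000

Modulo-2 division of 10010011011110 by 10011:
  pos 0: 10010 XOR 10011 = 00001
  pos 4: 10110 XOR 10011 = 00101
  pos 6: 10111 XOR 10011 = 00100
  pos 8: 10011 XOR 10011 = 00000
Remainder = 0000 (zero — the frame passes the CRC check).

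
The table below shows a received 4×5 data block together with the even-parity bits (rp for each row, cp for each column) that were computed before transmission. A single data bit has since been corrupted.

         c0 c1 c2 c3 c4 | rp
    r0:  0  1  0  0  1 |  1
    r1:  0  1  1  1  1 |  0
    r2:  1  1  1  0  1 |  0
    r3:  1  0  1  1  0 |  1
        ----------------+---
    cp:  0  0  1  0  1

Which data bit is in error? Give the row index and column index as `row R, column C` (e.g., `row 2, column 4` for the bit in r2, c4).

Recompute each row's even parity and compare to rp:
  r0: data parity 0, sent rp 1 → mismatch
  r1: data parity 0, sent rp 0 → ok
  r2: data parity 0, sent rp 0 → ok
  r3: data parity 1, sent rp 1 → ok
Recompute each column's even parity and compare to cp:
  c0: data parity 0, sent cp 0 → ok
  c1: data parity 1, sent cp 0 → mismatch
  c2: data parity 1, sent cp 1 → ok
  c3: data parity 0, sent cp 0 → ok
  c4: data parity 1, sent cp 1 → ok
Exactly one row (r0) and one column (c1) fail → the flipped bit is at their intersection.

row 0, column 1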